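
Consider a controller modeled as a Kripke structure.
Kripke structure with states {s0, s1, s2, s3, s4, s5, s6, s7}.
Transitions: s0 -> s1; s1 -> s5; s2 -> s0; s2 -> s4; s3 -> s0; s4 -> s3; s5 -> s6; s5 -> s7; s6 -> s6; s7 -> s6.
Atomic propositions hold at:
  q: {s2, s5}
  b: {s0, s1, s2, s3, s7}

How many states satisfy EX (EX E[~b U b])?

5

Sat(~b) = {s4, s5, s6}
E[~b U b]: least fixpoint, start Z0 = Sat(b) = {s0, s1, s2, s3, s7}, add states in Sat(~b) with some successor in Z. Z1 = {s0, s1, s2, s3, s4, s5, s7}; fixed.
Sat(E[~b U b]) = {s0, s1, s2, s3, s4, s5, s7}
Sat(EX E[~b U b]) = {s : some successor in {s0, s1, s2, s3, s4, s5, s7}} = {s0, s1, s2, s3, s4, s5}
Sat(EX (EX E[~b U b])) = {s : some successor in {s0, s1, s2, s3, s4, s5}} = {s0, s1, s2, s3, s4}
|Sat(EX (EX E[~b U b]))| = |{s0, s1, s2, s3, s4}| = 5.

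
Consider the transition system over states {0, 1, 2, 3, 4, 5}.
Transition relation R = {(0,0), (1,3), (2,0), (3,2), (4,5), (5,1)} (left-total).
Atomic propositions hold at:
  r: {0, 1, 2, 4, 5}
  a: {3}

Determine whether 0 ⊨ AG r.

AG r: greatest fixpoint, start Z0 = {0, 1, 2, 4, 5}, keep only states in Sat with every successor in Z. Z1 = {0, 2, 4, 5}; Z2 = {0, 2, 4}; Z3 = {0, 2}; fixed.
Sat(AG r) = {0, 2}
0 ∈ Sat(AG r) = {0, 2}, so the formula holds at 0.

Yes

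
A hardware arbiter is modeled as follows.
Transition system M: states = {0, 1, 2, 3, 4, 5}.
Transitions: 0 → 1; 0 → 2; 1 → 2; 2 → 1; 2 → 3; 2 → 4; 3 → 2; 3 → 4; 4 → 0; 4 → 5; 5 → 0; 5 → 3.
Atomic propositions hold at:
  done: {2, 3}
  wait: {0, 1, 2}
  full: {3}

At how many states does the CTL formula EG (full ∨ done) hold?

Sat(full ∨ done) = {2, 3}
EG (full ∨ done): greatest fixpoint, start Z0 = {2, 3}, keep only states in Sat with some successor in Z. Already a fixed point.
Sat(EG (full ∨ done)) = {2, 3}
|Sat(EG (full ∨ done))| = |{2, 3}| = 2.

2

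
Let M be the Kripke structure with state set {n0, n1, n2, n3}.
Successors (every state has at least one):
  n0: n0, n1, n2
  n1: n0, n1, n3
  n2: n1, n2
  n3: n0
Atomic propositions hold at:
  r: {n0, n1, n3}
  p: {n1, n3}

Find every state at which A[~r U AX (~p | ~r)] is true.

{n3}

Sat(~r) = {n2}
Sat(~p) = {n0, n2}
Sat(~p | ~r) = {n0, n2}
Sat(AX (~p | ~r)) = {s : every successor in {n0, n2}} = {n3}
A[~r U AX (~p | ~r)]: least fixpoint, start Z0 = Sat(AX (~p | ~r)) = {n3}, add states in Sat(~r) with every successor in Z. Already a fixed point.
Sat(A[~r U AX (~p | ~r)]) = {n3}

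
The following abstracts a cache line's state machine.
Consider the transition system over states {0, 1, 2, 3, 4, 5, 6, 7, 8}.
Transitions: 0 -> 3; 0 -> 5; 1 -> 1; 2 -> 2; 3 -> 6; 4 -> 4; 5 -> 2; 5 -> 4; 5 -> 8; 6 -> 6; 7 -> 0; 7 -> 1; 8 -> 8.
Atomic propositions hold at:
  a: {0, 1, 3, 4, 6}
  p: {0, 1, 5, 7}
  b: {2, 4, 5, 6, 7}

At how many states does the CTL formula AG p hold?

1

AG p: greatest fixpoint, start Z0 = {0, 1, 5, 7}, keep only states in Sat with every successor in Z. Z1 = {1, 7}; Z2 = {1}; fixed.
Sat(AG p) = {1}
|Sat(AG p)| = |{1}| = 1.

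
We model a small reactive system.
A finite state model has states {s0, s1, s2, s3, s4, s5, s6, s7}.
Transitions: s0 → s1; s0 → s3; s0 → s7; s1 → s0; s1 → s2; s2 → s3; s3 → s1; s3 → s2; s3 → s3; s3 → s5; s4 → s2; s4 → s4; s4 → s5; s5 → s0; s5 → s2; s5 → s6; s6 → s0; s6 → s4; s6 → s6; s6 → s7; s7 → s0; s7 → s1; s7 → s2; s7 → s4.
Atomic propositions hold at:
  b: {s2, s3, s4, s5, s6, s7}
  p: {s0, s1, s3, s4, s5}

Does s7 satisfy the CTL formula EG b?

EG b: greatest fixpoint, start Z0 = {s2, s3, s4, s5, s6, s7}, keep only states in Sat with some successor in Z. Already a fixed point.
Sat(EG b) = {s2, s3, s4, s5, s6, s7}
s7 ∈ Sat(EG b) = {s2, s3, s4, s5, s6, s7}, so the formula holds at s7.

Yes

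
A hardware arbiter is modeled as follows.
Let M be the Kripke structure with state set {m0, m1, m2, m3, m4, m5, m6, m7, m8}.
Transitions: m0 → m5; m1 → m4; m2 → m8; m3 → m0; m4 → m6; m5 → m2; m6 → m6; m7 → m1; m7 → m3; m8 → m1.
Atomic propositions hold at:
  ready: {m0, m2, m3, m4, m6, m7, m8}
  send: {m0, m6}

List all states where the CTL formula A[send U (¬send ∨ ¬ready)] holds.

{m0, m1, m2, m3, m4, m5, m7, m8}

Sat(¬send) = {m1, m2, m3, m4, m5, m7, m8}
Sat(¬ready) = {m1, m5}
Sat(¬send ∨ ¬ready) = {m1, m2, m3, m4, m5, m7, m8}
A[send U (¬send ∨ ¬ready)]: least fixpoint, start Z0 = Sat((¬send ∨ ¬ready)) = {m1, m2, m3, m4, m5, m7, m8}, add states in Sat(send) with every successor in Z. Z1 = {m0, m1, m2, m3, m4, m5, m7, m8}; fixed.
Sat(A[send U (¬send ∨ ¬ready)]) = {m0, m1, m2, m3, m4, m5, m7, m8}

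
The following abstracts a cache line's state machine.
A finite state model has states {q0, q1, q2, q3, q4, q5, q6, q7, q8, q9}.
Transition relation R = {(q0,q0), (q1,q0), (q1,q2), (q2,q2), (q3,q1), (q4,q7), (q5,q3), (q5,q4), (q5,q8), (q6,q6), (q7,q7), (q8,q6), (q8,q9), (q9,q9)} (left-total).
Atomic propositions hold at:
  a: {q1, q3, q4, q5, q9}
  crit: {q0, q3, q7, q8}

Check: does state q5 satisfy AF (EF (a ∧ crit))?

Sat(a ∧ crit) = {q3}
EF (a ∧ crit): least fixpoint, start Z0 = {q3}, add states with some successor in Z. Z1 = {q3, q5}; fixed.
Sat(EF (a ∧ crit)) = {q3, q5}
AF (EF (a ∧ crit)): least fixpoint, start Z0 = {q3, q5}, add states with every successor in Z. Already a fixed point.
Sat(AF (EF (a ∧ crit))) = {q3, q5}
q5 ∈ Sat(AF (EF (a ∧ crit))) = {q3, q5}, so the formula holds at q5.

Yes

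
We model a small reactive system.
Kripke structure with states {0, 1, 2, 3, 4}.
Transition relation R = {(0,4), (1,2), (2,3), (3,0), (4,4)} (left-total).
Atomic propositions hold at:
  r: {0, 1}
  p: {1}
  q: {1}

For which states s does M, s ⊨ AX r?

{3}

Sat(AX r) = {s : every successor in {0, 1}} = {3}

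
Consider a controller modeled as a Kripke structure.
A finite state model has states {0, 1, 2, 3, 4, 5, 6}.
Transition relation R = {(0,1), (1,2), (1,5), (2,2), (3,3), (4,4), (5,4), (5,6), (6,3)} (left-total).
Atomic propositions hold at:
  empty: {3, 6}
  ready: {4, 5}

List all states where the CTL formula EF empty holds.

EF empty: least fixpoint, start Z0 = {3, 6}, add states with some successor in Z. Z1 = {3, 5, 6}; Z2 = {1, 3, 5, 6}; Z3 = {0, 1, 3, 5, 6}; fixed.
Sat(EF empty) = {0, 1, 3, 5, 6}

{0, 1, 3, 5, 6}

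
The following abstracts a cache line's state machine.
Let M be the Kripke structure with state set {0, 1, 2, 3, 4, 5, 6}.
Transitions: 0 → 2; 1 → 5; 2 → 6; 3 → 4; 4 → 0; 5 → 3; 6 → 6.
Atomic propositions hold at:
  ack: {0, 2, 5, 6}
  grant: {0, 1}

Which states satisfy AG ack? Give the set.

{0, 2, 6}

AG ack: greatest fixpoint, start Z0 = {0, 2, 5, 6}, keep only states in Sat with every successor in Z. Z1 = {0, 2, 6}; fixed.
Sat(AG ack) = {0, 2, 6}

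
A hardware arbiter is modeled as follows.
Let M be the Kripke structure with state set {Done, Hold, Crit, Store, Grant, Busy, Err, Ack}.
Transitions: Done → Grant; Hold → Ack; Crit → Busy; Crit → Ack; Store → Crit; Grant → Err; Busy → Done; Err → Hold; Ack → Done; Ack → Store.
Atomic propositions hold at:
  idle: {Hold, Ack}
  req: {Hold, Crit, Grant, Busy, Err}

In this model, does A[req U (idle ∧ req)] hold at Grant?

Sat(idle ∧ req) = {Hold}
A[req U (idle ∧ req)]: least fixpoint, start Z0 = Sat((idle ∧ req)) = {Hold}, add states in Sat(req) with every successor in Z. Z1 = {Hold, Err}; Z2 = {Hold, Grant, Err}; fixed.
Sat(A[req U (idle ∧ req)]) = {Hold, Grant, Err}
Grant ∈ Sat(A[req U (idle ∧ req)]) = {Hold, Grant, Err}, so the formula holds at Grant.

Yes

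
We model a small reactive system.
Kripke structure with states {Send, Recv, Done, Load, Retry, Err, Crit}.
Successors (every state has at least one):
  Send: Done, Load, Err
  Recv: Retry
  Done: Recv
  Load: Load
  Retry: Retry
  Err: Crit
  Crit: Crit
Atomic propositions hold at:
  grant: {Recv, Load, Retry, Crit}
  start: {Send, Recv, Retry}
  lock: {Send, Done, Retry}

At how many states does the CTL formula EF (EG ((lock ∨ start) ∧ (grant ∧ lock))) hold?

4

Sat(lock ∨ start) = {Send, Recv, Done, Retry}
Sat(grant ∧ lock) = {Retry}
Sat((lock ∨ start) ∧ (grant ∧ lock)) = {Retry}
EG ((lock ∨ start) ∧ (grant ∧ lock)): greatest fixpoint, start Z0 = {Retry}, keep only states in Sat with some successor in Z. Already a fixed point.
Sat(EG ((lock ∨ start) ∧ (grant ∧ lock))) = {Retry}
EF (EG ((lock ∨ start) ∧ (grant ∧ lock))): least fixpoint, start Z0 = {Retry}, add states with some successor in Z. Z1 = {Recv, Retry}; Z2 = {Recv, Done, Retry}; Z3 = {Send, Recv, Done, Retry}; fixed.
Sat(EF (EG ((lock ∨ start) ∧ (grant ∧ lock)))) = {Send, Recv, Done, Retry}
|Sat(EF (EG ((lock ∨ start) ∧ (grant ∧ lock))))| = |{Send, Recv, Done, Retry}| = 4.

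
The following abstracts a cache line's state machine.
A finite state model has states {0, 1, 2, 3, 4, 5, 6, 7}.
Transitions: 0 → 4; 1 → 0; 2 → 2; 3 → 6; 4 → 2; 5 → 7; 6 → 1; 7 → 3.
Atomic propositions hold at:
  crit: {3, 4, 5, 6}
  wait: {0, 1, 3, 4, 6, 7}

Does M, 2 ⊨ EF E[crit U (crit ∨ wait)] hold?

No

Sat(crit ∨ wait) = {0, 1, 3, 4, 5, 6, 7}
E[crit U (crit ∨ wait)]: least fixpoint, start Z0 = Sat((crit ∨ wait)) = {0, 1, 3, 4, 5, 6, 7}, add states in Sat(crit) with some successor in Z. Already a fixed point.
Sat(E[crit U (crit ∨ wait)]) = {0, 1, 3, 4, 5, 6, 7}
EF E[crit U (crit ∨ wait)]: least fixpoint, start Z0 = {0, 1, 3, 4, 5, 6, 7}, add states with some successor in Z. Already a fixed point.
Sat(EF E[crit U (crit ∨ wait)]) = {0, 1, 3, 4, 5, 6, 7}
2 ∉ Sat(EF E[crit U (crit ∨ wait)]) = {0, 1, 3, 4, 5, 6, 7}, so the formula does not hold at 2.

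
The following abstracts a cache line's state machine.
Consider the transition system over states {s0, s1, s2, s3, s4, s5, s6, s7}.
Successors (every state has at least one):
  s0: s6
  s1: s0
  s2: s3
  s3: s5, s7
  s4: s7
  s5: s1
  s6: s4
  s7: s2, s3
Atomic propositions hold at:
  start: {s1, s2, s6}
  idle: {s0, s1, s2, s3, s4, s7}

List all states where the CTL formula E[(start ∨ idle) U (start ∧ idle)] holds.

{s0, s1, s2, s3, s4, s6, s7}

Sat(start ∨ idle) = {s0, s1, s2, s3, s4, s6, s7}
Sat(start ∧ idle) = {s1, s2}
E[(start ∨ idle) U (start ∧ idle)]: least fixpoint, start Z0 = Sat((start ∧ idle)) = {s1, s2}, add states in Sat(start ∨ idle) with some successor in Z. Z1 = {s1, s2, s7}; Z2 = {s1, s2, s3, s4, s7}; Z3 = {s1, s2, s3, s4, s6, s7}; Z4 = {s0, s1, s2, s3, s4, s6, s7}; fixed.
Sat(E[(start ∨ idle) U (start ∧ idle)]) = {s0, s1, s2, s3, s4, s6, s7}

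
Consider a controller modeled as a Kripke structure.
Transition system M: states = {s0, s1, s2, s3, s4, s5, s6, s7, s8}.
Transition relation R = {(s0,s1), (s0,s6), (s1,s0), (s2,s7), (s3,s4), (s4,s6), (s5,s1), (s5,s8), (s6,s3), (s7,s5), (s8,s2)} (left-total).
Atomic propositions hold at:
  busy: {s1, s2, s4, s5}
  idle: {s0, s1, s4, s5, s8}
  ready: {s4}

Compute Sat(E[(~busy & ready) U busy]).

Sat(~busy) = {s0, s3, s6, s7, s8}
Sat(~busy & ready) = ∅
E[(~busy & ready) U busy]: least fixpoint, start Z0 = Sat(busy) = {s1, s2, s4, s5}, add states in Sat(~busy & ready) with some successor in Z. Already a fixed point.
Sat(E[(~busy & ready) U busy]) = {s1, s2, s4, s5}

{s1, s2, s4, s5}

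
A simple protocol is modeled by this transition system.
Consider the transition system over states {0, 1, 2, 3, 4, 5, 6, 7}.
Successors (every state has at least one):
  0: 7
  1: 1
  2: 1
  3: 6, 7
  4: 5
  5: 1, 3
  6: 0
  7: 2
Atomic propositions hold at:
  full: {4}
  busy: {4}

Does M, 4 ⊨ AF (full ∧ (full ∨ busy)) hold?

Sat(full ∨ busy) = {4}
Sat(full ∧ (full ∨ busy)) = {4}
AF (full ∧ (full ∨ busy)): least fixpoint, start Z0 = {4}, add states with every successor in Z. Already a fixed point.
Sat(AF (full ∧ (full ∨ busy))) = {4}
4 ∈ Sat(AF (full ∧ (full ∨ busy))) = {4}, so the formula holds at 4.

Yes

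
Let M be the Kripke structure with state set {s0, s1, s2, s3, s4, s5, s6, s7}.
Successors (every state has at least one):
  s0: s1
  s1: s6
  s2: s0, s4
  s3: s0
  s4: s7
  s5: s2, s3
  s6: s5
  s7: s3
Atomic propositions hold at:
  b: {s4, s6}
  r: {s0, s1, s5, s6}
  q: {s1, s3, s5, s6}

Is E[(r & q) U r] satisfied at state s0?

Sat(r & q) = {s1, s5, s6}
E[(r & q) U r]: least fixpoint, start Z0 = Sat(r) = {s0, s1, s5, s6}, add states in Sat(r & q) with some successor in Z. Already a fixed point.
Sat(E[(r & q) U r]) = {s0, s1, s5, s6}
s0 ∈ Sat(E[(r & q) U r]) = {s0, s1, s5, s6}, so the formula holds at s0.

Yes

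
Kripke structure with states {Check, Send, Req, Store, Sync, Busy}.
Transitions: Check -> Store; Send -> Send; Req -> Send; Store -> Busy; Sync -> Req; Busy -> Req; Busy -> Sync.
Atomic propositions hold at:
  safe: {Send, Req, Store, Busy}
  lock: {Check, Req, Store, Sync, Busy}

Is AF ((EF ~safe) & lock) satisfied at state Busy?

Yes

Sat(~safe) = {Check, Sync}
EF ~safe: least fixpoint, start Z0 = {Check, Sync}, add states with some successor in Z. Z1 = {Check, Sync, Busy}; Z2 = {Check, Store, Sync, Busy}; fixed.
Sat(EF ~safe) = {Check, Store, Sync, Busy}
Sat((EF ~safe) & lock) = {Check, Store, Sync, Busy}
AF ((EF ~safe) & lock): least fixpoint, start Z0 = {Check, Store, Sync, Busy}, add states with every successor in Z. Already a fixed point.
Sat(AF ((EF ~safe) & lock)) = {Check, Store, Sync, Busy}
Busy ∈ Sat(AF ((EF ~safe) & lock)) = {Check, Store, Sync, Busy}, so the formula holds at Busy.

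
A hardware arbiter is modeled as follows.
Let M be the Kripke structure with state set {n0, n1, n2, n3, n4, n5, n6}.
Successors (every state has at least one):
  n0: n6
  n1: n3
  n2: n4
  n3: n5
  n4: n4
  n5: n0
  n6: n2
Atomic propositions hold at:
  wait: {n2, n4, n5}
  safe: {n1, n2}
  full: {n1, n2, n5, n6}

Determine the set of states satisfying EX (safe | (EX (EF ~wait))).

Sat(~wait) = {n0, n1, n3, n6}
EF ~wait: least fixpoint, start Z0 = {n0, n1, n3, n6}, add states with some successor in Z. Z1 = {n0, n1, n3, n5, n6}; fixed.
Sat(EF ~wait) = {n0, n1, n3, n5, n6}
Sat(EX (EF ~wait)) = {s : some successor in {n0, n1, n3, n5, n6}} = {n0, n1, n3, n5}
Sat(safe | (EX (EF ~wait))) = {n0, n1, n2, n3, n5}
Sat(EX (safe | (EX (EF ~wait)))) = {s : some successor in {n0, n1, n2, n3, n5}} = {n1, n3, n5, n6}

{n1, n3, n5, n6}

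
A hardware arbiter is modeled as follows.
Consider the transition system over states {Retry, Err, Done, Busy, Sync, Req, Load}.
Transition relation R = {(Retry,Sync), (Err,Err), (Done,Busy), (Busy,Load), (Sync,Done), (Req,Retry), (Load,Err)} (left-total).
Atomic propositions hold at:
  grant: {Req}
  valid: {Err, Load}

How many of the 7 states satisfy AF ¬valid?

5

Sat(¬valid) = {Retry, Done, Busy, Sync, Req}
AF ¬valid: least fixpoint, start Z0 = {Retry, Done, Busy, Sync, Req}, add states with every successor in Z. Already a fixed point.
Sat(AF ¬valid) = {Retry, Done, Busy, Sync, Req}
|Sat(AF ¬valid)| = |{Retry, Done, Busy, Sync, Req}| = 5.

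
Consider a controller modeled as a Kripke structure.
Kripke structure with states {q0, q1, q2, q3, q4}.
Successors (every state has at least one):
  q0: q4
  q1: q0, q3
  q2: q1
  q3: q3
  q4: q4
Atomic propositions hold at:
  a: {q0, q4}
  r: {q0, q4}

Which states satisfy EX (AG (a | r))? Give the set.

Sat(a | r) = {q0, q4}
AG (a | r): greatest fixpoint, start Z0 = {q0, q4}, keep only states in Sat with every successor in Z. Already a fixed point.
Sat(AG (a | r)) = {q0, q4}
Sat(EX (AG (a | r))) = {s : some successor in {q0, q4}} = {q0, q1, q4}

{q0, q1, q4}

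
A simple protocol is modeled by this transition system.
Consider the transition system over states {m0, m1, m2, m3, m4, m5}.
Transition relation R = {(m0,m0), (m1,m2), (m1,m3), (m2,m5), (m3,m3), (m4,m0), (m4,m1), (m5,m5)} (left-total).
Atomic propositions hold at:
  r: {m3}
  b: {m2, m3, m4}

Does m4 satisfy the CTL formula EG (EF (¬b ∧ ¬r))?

Sat(¬b) = {m0, m1, m5}
Sat(¬r) = {m0, m1, m2, m4, m5}
Sat(¬b ∧ ¬r) = {m0, m1, m5}
EF (¬b ∧ ¬r): least fixpoint, start Z0 = {m0, m1, m5}, add states with some successor in Z. Z1 = {m0, m1, m2, m4, m5}; fixed.
Sat(EF (¬b ∧ ¬r)) = {m0, m1, m2, m4, m5}
EG (EF (¬b ∧ ¬r)): greatest fixpoint, start Z0 = {m0, m1, m2, m4, m5}, keep only states in Sat with some successor in Z. Already a fixed point.
Sat(EG (EF (¬b ∧ ¬r))) = {m0, m1, m2, m4, m5}
m4 ∈ Sat(EG (EF (¬b ∧ ¬r))) = {m0, m1, m2, m4, m5}, so the formula holds at m4.

Yes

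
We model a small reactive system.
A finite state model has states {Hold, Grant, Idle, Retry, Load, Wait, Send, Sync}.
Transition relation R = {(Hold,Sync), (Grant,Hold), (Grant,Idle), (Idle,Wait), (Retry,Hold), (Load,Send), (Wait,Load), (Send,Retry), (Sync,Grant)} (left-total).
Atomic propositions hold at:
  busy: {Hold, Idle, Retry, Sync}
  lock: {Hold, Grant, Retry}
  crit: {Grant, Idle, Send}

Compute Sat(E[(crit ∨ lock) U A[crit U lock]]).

Sat(crit ∨ lock) = {Hold, Grant, Idle, Retry, Send}
A[crit U lock]: least fixpoint, start Z0 = Sat(lock) = {Hold, Grant, Retry}, add states in Sat(crit) with every successor in Z. Z1 = {Hold, Grant, Retry, Send}; fixed.
Sat(A[crit U lock]) = {Hold, Grant, Retry, Send}
E[(crit ∨ lock) U A[crit U lock]]: least fixpoint, start Z0 = Sat(A[crit U lock]) = {Hold, Grant, Retry, Send}, add states in Sat(crit ∨ lock) with some successor in Z. Already a fixed point.
Sat(E[(crit ∨ lock) U A[crit U lock]]) = {Hold, Grant, Retry, Send}

{Hold, Grant, Retry, Send}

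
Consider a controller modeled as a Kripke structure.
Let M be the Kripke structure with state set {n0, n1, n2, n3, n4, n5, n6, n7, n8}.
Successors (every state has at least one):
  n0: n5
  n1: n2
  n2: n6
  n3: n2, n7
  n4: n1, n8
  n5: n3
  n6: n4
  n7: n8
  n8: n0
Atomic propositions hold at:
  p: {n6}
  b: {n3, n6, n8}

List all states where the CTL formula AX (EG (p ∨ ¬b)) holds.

{n1, n2, n6}

Sat(¬b) = {n0, n1, n2, n4, n5, n7}
Sat(p ∨ ¬b) = {n0, n1, n2, n4, n5, n6, n7}
EG (p ∨ ¬b): greatest fixpoint, start Z0 = {n0, n1, n2, n4, n5, n6, n7}, keep only states in Sat with some successor in Z. Z1 = {n0, n1, n2, n4, n6}; Z2 = {n1, n2, n4, n6}; fixed.
Sat(EG (p ∨ ¬b)) = {n1, n2, n4, n6}
Sat(AX (EG (p ∨ ¬b))) = {s : every successor in {n1, n2, n4, n6}} = {n1, n2, n6}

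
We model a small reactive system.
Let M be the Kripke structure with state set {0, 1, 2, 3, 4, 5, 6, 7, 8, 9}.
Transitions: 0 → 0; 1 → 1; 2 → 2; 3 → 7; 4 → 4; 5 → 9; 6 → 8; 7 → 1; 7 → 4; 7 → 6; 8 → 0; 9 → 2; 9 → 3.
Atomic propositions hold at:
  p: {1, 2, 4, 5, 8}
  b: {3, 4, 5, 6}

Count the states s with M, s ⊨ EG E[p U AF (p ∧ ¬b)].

Sat(¬b) = {0, 1, 2, 7, 8, 9}
Sat(p ∧ ¬b) = {1, 2, 8}
AF (p ∧ ¬b): least fixpoint, start Z0 = {1, 2, 8}, add states with every successor in Z. Z1 = {1, 2, 6, 8}; fixed.
Sat(AF (p ∧ ¬b)) = {1, 2, 6, 8}
E[p U AF (p ∧ ¬b)]: least fixpoint, start Z0 = Sat(AF (p ∧ ¬b)) = {1, 2, 6, 8}, add states in Sat(p) with some successor in Z. Already a fixed point.
Sat(E[p U AF (p ∧ ¬b)]) = {1, 2, 6, 8}
EG E[p U AF (p ∧ ¬b)]: greatest fixpoint, start Z0 = {1, 2, 6, 8}, keep only states in Sat with some successor in Z. Z1 = {1, 2, 6}; Z2 = {1, 2}; fixed.
Sat(EG E[p U AF (p ∧ ¬b)]) = {1, 2}
|Sat(EG E[p U AF (p ∧ ¬b)])| = |{1, 2}| = 2.

2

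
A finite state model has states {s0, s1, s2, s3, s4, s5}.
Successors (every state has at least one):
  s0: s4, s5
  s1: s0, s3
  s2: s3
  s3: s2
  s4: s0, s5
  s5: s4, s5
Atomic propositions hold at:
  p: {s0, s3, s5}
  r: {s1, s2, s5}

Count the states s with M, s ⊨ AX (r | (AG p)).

AG p: greatest fixpoint, start Z0 = {s0, s3, s5}, keep only states in Sat with every successor in Z. Z1 = ∅; fixed.
Sat(AG p) = ∅
Sat(r | (AG p)) = {s1, s2, s5}
Sat(AX (r | (AG p))) = {s : every successor in {s1, s2, s5}} = {s3}
|Sat(AX (r | (AG p)))| = |{s3}| = 1.

1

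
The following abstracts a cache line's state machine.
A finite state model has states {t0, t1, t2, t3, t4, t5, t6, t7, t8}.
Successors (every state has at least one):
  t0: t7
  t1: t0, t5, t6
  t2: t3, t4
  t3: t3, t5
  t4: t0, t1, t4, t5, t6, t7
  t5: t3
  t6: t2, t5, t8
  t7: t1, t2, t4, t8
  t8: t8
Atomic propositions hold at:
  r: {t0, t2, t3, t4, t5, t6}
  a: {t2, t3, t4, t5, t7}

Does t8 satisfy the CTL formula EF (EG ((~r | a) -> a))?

No

Sat(~r) = {t1, t7, t8}
Sat(~r | a) = {t1, t2, t3, t4, t5, t7, t8}
Sat((~r | a) -> a) = {t0, t2, t3, t4, t5, t6, t7}
EG ((~r | a) -> a): greatest fixpoint, start Z0 = {t0, t2, t3, t4, t5, t6, t7}, keep only states in Sat with some successor in Z. Already a fixed point.
Sat(EG ((~r | a) -> a)) = {t0, t2, t3, t4, t5, t6, t7}
EF (EG ((~r | a) -> a)): least fixpoint, start Z0 = {t0, t2, t3, t4, t5, t6, t7}, add states with some successor in Z. Z1 = {t0, t1, t2, t3, t4, t5, t6, t7}; fixed.
Sat(EF (EG ((~r | a) -> a))) = {t0, t1, t2, t3, t4, t5, t6, t7}
t8 ∉ Sat(EF (EG ((~r | a) -> a))) = {t0, t1, t2, t3, t4, t5, t6, t7}, so the formula does not hold at t8.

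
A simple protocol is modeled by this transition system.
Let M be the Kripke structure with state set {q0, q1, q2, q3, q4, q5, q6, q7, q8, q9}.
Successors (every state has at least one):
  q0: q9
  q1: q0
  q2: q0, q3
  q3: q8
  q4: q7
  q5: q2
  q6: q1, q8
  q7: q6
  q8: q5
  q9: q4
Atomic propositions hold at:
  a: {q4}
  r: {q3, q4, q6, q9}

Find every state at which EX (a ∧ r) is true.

{q9}

Sat(a ∧ r) = {q4}
Sat(EX (a ∧ r)) = {s : some successor in {q4}} = {q9}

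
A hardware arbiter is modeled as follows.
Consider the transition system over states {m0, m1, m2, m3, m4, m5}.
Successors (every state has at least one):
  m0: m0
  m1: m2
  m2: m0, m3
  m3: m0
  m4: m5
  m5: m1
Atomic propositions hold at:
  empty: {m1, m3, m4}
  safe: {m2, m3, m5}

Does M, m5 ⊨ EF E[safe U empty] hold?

E[safe U empty]: least fixpoint, start Z0 = Sat(empty) = {m1, m3, m4}, add states in Sat(safe) with some successor in Z. Z1 = {m1, m2, m3, m4, m5}; fixed.
Sat(E[safe U empty]) = {m1, m2, m3, m4, m5}
EF E[safe U empty]: least fixpoint, start Z0 = {m1, m2, m3, m4, m5}, add states with some successor in Z. Already a fixed point.
Sat(EF E[safe U empty]) = {m1, m2, m3, m4, m5}
m5 ∈ Sat(EF E[safe U empty]) = {m1, m2, m3, m4, m5}, so the formula holds at m5.

Yes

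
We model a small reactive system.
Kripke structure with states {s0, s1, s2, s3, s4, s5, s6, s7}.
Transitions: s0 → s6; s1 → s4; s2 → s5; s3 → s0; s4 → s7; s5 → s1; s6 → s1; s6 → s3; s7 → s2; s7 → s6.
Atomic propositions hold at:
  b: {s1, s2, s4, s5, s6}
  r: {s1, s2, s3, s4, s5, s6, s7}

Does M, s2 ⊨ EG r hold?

Yes

EG r: greatest fixpoint, start Z0 = {s1, s2, s3, s4, s5, s6, s7}, keep only states in Sat with some successor in Z. Z1 = {s1, s2, s4, s5, s6, s7}; fixed.
Sat(EG r) = {s1, s2, s4, s5, s6, s7}
s2 ∈ Sat(EG r) = {s1, s2, s4, s5, s6, s7}, so the formula holds at s2.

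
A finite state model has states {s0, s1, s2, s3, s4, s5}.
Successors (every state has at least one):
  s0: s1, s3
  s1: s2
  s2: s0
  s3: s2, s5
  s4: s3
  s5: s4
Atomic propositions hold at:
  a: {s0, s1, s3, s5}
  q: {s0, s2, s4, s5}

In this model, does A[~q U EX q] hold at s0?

No

Sat(~q) = {s1, s3}
Sat(EX q) = {s : some successor in {s0, s2, s4, s5}} = {s1, s2, s3, s5}
A[~q U EX q]: least fixpoint, start Z0 = Sat(EX q) = {s1, s2, s3, s5}, add states in Sat(~q) with every successor in Z. Already a fixed point.
Sat(A[~q U EX q]) = {s1, s2, s3, s5}
s0 ∉ Sat(A[~q U EX q]) = {s1, s2, s3, s5}, so the formula does not hold at s0.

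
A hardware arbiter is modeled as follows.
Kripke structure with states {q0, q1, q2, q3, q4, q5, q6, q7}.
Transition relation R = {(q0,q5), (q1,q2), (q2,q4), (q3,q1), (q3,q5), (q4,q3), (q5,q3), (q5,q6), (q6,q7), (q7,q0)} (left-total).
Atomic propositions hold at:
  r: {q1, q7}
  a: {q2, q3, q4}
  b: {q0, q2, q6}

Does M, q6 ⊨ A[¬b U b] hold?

Yes

Sat(¬b) = {q1, q3, q4, q5, q7}
A[¬b U b]: least fixpoint, start Z0 = Sat(b) = {q0, q2, q6}, add states in Sat(¬b) with every successor in Z. Z1 = {q0, q1, q2, q6, q7}; fixed.
Sat(A[¬b U b]) = {q0, q1, q2, q6, q7}
q6 ∈ Sat(A[¬b U b]) = {q0, q1, q2, q6, q7}, so the formula holds at q6.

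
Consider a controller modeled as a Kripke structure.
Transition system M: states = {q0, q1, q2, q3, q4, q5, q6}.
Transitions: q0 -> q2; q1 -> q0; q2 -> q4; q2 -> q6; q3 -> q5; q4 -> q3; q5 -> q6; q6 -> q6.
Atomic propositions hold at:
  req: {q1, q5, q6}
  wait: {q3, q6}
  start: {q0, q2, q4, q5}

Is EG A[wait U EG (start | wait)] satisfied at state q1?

No

Sat(start | wait) = {q0, q2, q3, q4, q5, q6}
EG (start | wait): greatest fixpoint, start Z0 = {q0, q2, q3, q4, q5, q6}, keep only states in Sat with some successor in Z. Already a fixed point.
Sat(EG (start | wait)) = {q0, q2, q3, q4, q5, q6}
A[wait U EG (start | wait)]: least fixpoint, start Z0 = Sat(EG (start | wait)) = {q0, q2, q3, q4, q5, q6}, add states in Sat(wait) with every successor in Z. Already a fixed point.
Sat(A[wait U EG (start | wait)]) = {q0, q2, q3, q4, q5, q6}
EG A[wait U EG (start | wait)]: greatest fixpoint, start Z0 = {q0, q2, q3, q4, q5, q6}, keep only states in Sat with some successor in Z. Already a fixed point.
Sat(EG A[wait U EG (start | wait)]) = {q0, q2, q3, q4, q5, q6}
q1 ∉ Sat(EG A[wait U EG (start | wait)]) = {q0, q2, q3, q4, q5, q6}, so the formula does not hold at q1.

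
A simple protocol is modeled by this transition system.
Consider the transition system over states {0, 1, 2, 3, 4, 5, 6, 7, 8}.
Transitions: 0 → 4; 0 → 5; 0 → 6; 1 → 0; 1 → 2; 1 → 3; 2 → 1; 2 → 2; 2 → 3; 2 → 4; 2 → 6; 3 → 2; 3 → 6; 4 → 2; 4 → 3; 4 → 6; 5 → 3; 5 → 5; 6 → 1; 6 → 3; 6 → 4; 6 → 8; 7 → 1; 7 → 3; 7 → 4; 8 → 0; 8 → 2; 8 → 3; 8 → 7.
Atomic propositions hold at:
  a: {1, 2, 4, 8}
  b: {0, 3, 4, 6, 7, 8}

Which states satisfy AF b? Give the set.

AF b: least fixpoint, start Z0 = {0, 3, 4, 6, 7, 8}, add states with every successor in Z. Already a fixed point.
Sat(AF b) = {0, 3, 4, 6, 7, 8}

{0, 3, 4, 6, 7, 8}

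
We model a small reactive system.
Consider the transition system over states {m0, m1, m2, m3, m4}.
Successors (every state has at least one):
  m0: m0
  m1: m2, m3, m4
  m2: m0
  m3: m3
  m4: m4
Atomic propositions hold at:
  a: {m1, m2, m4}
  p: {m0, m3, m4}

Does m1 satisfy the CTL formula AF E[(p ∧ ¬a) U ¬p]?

Yes

Sat(¬a) = {m0, m3}
Sat(p ∧ ¬a) = {m0, m3}
Sat(¬p) = {m1, m2}
E[(p ∧ ¬a) U ¬p]: least fixpoint, start Z0 = Sat(¬p) = {m1, m2}, add states in Sat(p ∧ ¬a) with some successor in Z. Already a fixed point.
Sat(E[(p ∧ ¬a) U ¬p]) = {m1, m2}
AF E[(p ∧ ¬a) U ¬p]: least fixpoint, start Z0 = {m1, m2}, add states with every successor in Z. Already a fixed point.
Sat(AF E[(p ∧ ¬a) U ¬p]) = {m1, m2}
m1 ∈ Sat(AF E[(p ∧ ¬a) U ¬p]) = {m1, m2}, so the formula holds at m1.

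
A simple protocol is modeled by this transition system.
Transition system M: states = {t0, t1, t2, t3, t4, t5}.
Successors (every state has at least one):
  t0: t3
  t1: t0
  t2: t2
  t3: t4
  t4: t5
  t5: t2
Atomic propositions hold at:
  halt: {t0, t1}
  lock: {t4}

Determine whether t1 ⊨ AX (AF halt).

AF halt: least fixpoint, start Z0 = {t0, t1}, add states with every successor in Z. Already a fixed point.
Sat(AF halt) = {t0, t1}
Sat(AX (AF halt)) = {s : every successor in {t0, t1}} = {t1}
t1 ∈ Sat(AX (AF halt)) = {t1}, so the formula holds at t1.

Yes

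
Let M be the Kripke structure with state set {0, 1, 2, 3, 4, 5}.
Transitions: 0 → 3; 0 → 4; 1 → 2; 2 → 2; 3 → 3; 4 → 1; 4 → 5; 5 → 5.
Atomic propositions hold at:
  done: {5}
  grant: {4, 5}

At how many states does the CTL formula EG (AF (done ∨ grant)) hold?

Sat(done ∨ grant) = {4, 5}
AF (done ∨ grant): least fixpoint, start Z0 = {4, 5}, add states with every successor in Z. Already a fixed point.
Sat(AF (done ∨ grant)) = {4, 5}
EG (AF (done ∨ grant)): greatest fixpoint, start Z0 = {4, 5}, keep only states in Sat with some successor in Z. Already a fixed point.
Sat(EG (AF (done ∨ grant))) = {4, 5}
|Sat(EG (AF (done ∨ grant)))| = |{4, 5}| = 2.

2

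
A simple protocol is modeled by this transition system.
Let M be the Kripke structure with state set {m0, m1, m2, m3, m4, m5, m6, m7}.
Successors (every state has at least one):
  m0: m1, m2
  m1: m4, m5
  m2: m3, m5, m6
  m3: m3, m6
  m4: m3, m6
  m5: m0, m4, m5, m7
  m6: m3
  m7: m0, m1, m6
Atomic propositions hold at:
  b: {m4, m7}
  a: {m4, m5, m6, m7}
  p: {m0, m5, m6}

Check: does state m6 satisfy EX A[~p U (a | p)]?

Sat(~p) = {m1, m2, m3, m4, m7}
Sat(a | p) = {m0, m4, m5, m6, m7}
A[~p U (a | p)]: least fixpoint, start Z0 = Sat((a | p)) = {m0, m4, m5, m6, m7}, add states in Sat(~p) with every successor in Z. Z1 = {m0, m1, m4, m5, m6, m7}; fixed.
Sat(A[~p U (a | p)]) = {m0, m1, m4, m5, m6, m7}
Sat(EX A[~p U (a | p)]) = {s : some successor in {m0, m1, m4, m5, m6, m7}} = {m0, m1, m2, m3, m4, m5, m7}
m6 ∉ Sat(EX A[~p U (a | p)]) = {m0, m1, m2, m3, m4, m5, m7}, so the formula does not hold at m6.

No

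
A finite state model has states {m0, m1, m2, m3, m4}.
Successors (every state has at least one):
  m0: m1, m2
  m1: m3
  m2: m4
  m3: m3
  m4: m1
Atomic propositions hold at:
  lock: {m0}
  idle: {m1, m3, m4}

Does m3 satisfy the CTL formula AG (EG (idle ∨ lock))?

Sat(idle ∨ lock) = {m0, m1, m3, m4}
EG (idle ∨ lock): greatest fixpoint, start Z0 = {m0, m1, m3, m4}, keep only states in Sat with some successor in Z. Already a fixed point.
Sat(EG (idle ∨ lock)) = {m0, m1, m3, m4}
AG (EG (idle ∨ lock)): greatest fixpoint, start Z0 = {m0, m1, m3, m4}, keep only states in Sat with every successor in Z. Z1 = {m1, m3, m4}; fixed.
Sat(AG (EG (idle ∨ lock))) = {m1, m3, m4}
m3 ∈ Sat(AG (EG (idle ∨ lock))) = {m1, m3, m4}, so the formula holds at m3.

Yes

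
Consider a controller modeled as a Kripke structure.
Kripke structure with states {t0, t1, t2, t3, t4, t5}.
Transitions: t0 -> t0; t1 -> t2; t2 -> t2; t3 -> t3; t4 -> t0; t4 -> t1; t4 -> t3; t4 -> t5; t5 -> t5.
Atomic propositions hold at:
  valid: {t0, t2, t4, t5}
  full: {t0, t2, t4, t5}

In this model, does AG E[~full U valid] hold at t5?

Yes

Sat(~full) = {t1, t3}
E[~full U valid]: least fixpoint, start Z0 = Sat(valid) = {t0, t2, t4, t5}, add states in Sat(~full) with some successor in Z. Z1 = {t0, t1, t2, t4, t5}; fixed.
Sat(E[~full U valid]) = {t0, t1, t2, t4, t5}
AG E[~full U valid]: greatest fixpoint, start Z0 = {t0, t1, t2, t4, t5}, keep only states in Sat with every successor in Z. Z1 = {t0, t1, t2, t5}; fixed.
Sat(AG E[~full U valid]) = {t0, t1, t2, t5}
t5 ∈ Sat(AG E[~full U valid]) = {t0, t1, t2, t5}, so the formula holds at t5.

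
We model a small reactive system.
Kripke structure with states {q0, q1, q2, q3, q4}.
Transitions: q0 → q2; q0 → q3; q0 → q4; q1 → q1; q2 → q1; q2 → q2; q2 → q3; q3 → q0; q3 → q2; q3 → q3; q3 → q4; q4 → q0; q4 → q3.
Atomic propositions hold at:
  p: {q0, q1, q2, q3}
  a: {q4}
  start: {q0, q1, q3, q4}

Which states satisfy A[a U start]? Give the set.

A[a U start]: least fixpoint, start Z0 = Sat(start) = {q0, q1, q3, q4}, add states in Sat(a) with every successor in Z. Already a fixed point.
Sat(A[a U start]) = {q0, q1, q3, q4}

{q0, q1, q3, q4}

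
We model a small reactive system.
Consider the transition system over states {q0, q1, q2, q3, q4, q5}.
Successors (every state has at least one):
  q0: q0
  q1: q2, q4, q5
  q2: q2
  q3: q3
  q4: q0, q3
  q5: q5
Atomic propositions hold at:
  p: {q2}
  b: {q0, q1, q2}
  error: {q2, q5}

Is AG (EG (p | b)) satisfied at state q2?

Yes

Sat(p | b) = {q0, q1, q2}
EG (p | b): greatest fixpoint, start Z0 = {q0, q1, q2}, keep only states in Sat with some successor in Z. Already a fixed point.
Sat(EG (p | b)) = {q0, q1, q2}
AG (EG (p | b)): greatest fixpoint, start Z0 = {q0, q1, q2}, keep only states in Sat with every successor in Z. Z1 = {q0, q2}; fixed.
Sat(AG (EG (p | b))) = {q0, q2}
q2 ∈ Sat(AG (EG (p | b))) = {q0, q2}, so the formula holds at q2.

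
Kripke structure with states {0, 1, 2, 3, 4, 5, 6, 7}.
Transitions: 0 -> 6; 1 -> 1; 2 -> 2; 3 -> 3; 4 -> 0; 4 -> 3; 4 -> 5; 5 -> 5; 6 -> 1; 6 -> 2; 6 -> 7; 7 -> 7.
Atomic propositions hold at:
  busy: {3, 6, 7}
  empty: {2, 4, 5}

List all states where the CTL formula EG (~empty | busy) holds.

Sat(~empty) = {0, 1, 3, 6, 7}
Sat(~empty | busy) = {0, 1, 3, 6, 7}
EG (~empty | busy): greatest fixpoint, start Z0 = {0, 1, 3, 6, 7}, keep only states in Sat with some successor in Z. Already a fixed point.
Sat(EG (~empty | busy)) = {0, 1, 3, 6, 7}

{0, 1, 3, 6, 7}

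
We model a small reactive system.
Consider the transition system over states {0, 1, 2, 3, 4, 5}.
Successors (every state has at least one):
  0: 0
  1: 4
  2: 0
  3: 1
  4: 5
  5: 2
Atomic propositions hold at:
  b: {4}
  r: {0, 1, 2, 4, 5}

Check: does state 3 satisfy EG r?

EG r: greatest fixpoint, start Z0 = {0, 1, 2, 4, 5}, keep only states in Sat with some successor in Z. Already a fixed point.
Sat(EG r) = {0, 1, 2, 4, 5}
3 ∉ Sat(EG r) = {0, 1, 2, 4, 5}, so the formula does not hold at 3.

No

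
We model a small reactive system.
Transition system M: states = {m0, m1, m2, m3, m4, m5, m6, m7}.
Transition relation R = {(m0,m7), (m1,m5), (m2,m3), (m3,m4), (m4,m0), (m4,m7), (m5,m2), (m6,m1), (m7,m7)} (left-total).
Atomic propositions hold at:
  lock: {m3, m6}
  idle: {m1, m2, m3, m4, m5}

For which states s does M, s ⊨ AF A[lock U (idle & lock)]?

Sat(idle & lock) = {m3}
A[lock U (idle & lock)]: least fixpoint, start Z0 = Sat((idle & lock)) = {m3}, add states in Sat(lock) with every successor in Z. Already a fixed point.
Sat(A[lock U (idle & lock)]) = {m3}
AF A[lock U (idle & lock)]: least fixpoint, start Z0 = {m3}, add states with every successor in Z. Z1 = {m2, m3}; Z2 = {m2, m3, m5}; Z3 = {m1, m2, m3, m5}; Z4 = {m1, m2, m3, m5, m6}; fixed.
Sat(AF A[lock U (idle & lock)]) = {m1, m2, m3, m5, m6}

{m1, m2, m3, m5, m6}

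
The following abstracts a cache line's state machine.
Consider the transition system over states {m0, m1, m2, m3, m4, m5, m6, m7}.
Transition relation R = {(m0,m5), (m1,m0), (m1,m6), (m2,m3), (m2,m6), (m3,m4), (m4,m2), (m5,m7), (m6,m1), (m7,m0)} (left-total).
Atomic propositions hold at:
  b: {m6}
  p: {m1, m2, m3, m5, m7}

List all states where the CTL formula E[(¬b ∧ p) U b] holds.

Sat(¬b) = {m0, m1, m2, m3, m4, m5, m7}
Sat(¬b ∧ p) = {m1, m2, m3, m5, m7}
E[(¬b ∧ p) U b]: least fixpoint, start Z0 = Sat(b) = {m6}, add states in Sat(¬b ∧ p) with some successor in Z. Z1 = {m1, m2, m6}; fixed.
Sat(E[(¬b ∧ p) U b]) = {m1, m2, m6}

{m1, m2, m6}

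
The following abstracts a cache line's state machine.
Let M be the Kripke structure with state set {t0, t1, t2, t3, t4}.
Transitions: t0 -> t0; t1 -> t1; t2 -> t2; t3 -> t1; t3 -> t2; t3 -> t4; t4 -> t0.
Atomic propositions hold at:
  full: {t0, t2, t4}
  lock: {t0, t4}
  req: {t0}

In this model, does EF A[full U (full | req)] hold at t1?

Sat(full | req) = {t0, t2, t4}
A[full U (full | req)]: least fixpoint, start Z0 = Sat((full | req)) = {t0, t2, t4}, add states in Sat(full) with every successor in Z. Already a fixed point.
Sat(A[full U (full | req)]) = {t0, t2, t4}
EF A[full U (full | req)]: least fixpoint, start Z0 = {t0, t2, t4}, add states with some successor in Z. Z1 = {t0, t2, t3, t4}; fixed.
Sat(EF A[full U (full | req)]) = {t0, t2, t3, t4}
t1 ∉ Sat(EF A[full U (full | req)]) = {t0, t2, t3, t4}, so the formula does not hold at t1.

No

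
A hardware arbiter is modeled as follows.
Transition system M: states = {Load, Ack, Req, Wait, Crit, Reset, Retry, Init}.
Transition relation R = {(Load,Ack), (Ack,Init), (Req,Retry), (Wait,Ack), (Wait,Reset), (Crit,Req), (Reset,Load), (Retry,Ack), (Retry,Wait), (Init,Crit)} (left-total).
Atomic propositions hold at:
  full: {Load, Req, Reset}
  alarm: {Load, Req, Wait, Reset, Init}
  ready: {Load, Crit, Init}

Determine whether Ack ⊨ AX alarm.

Sat(AX alarm) = {s : every successor in {Load, Req, Wait, Reset, Init}} = {Ack, Crit, Reset}
Ack ∈ Sat(AX alarm) = {Ack, Crit, Reset}, so the formula holds at Ack.

Yes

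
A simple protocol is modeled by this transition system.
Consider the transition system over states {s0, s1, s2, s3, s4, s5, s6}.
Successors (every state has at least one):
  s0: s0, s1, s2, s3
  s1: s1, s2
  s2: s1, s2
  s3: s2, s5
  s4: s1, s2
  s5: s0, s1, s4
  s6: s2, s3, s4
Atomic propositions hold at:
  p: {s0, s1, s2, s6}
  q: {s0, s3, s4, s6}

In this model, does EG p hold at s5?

EG p: greatest fixpoint, start Z0 = {s0, s1, s2, s6}, keep only states in Sat with some successor in Z. Already a fixed point.
Sat(EG p) = {s0, s1, s2, s6}
s5 ∉ Sat(EG p) = {s0, s1, s2, s6}, so the formula does not hold at s5.

No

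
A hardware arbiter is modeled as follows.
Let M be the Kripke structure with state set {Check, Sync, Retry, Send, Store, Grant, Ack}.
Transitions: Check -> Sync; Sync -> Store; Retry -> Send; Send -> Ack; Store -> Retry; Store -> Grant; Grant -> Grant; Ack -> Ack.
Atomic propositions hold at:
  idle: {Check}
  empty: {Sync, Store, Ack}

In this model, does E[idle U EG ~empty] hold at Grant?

Yes

Sat(~empty) = {Check, Retry, Send, Grant}
EG ~empty: greatest fixpoint, start Z0 = {Check, Retry, Send, Grant}, keep only states in Sat with some successor in Z. Z1 = {Retry, Grant}; Z2 = {Grant}; fixed.
Sat(EG ~empty) = {Grant}
E[idle U EG ~empty]: least fixpoint, start Z0 = Sat(EG ~empty) = {Grant}, add states in Sat(idle) with some successor in Z. Already a fixed point.
Sat(E[idle U EG ~empty]) = {Grant}
Grant ∈ Sat(E[idle U EG ~empty]) = {Grant}, so the formula holds at Grant.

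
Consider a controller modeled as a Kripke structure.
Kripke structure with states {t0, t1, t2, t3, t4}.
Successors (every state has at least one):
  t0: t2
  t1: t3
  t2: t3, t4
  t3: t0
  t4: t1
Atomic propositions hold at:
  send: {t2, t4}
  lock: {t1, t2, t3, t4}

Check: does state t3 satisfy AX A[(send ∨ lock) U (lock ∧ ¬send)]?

Sat(send ∨ lock) = {t1, t2, t3, t4}
Sat(¬send) = {t0, t1, t3}
Sat(lock ∧ ¬send) = {t1, t3}
A[(send ∨ lock) U (lock ∧ ¬send)]: least fixpoint, start Z0 = Sat((lock ∧ ¬send)) = {t1, t3}, add states in Sat(send ∨ lock) with every successor in Z. Z1 = {t1, t3, t4}; Z2 = {t1, t2, t3, t4}; fixed.
Sat(A[(send ∨ lock) U (lock ∧ ¬send)]) = {t1, t2, t3, t4}
Sat(AX A[(send ∨ lock) U (lock ∧ ¬send)]) = {s : every successor in {t1, t2, t3, t4}} = {t0, t1, t2, t4}
t3 ∉ Sat(AX A[(send ∨ lock) U (lock ∧ ¬send)]) = {t0, t1, t2, t4}, so the formula does not hold at t3.

No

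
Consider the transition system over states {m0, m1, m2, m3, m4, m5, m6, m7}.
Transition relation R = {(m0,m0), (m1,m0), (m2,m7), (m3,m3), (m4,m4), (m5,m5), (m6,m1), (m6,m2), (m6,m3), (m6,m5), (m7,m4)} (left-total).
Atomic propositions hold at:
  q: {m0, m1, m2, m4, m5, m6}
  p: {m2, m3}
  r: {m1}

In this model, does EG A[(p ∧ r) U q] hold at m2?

No

Sat(p ∧ r) = ∅
A[(p ∧ r) U q]: least fixpoint, start Z0 = Sat(q) = {m0, m1, m2, m4, m5, m6}, add states in Sat(p ∧ r) with every successor in Z. Already a fixed point.
Sat(A[(p ∧ r) U q]) = {m0, m1, m2, m4, m5, m6}
EG A[(p ∧ r) U q]: greatest fixpoint, start Z0 = {m0, m1, m2, m4, m5, m6}, keep only states in Sat with some successor in Z. Z1 = {m0, m1, m4, m5, m6}; fixed.
Sat(EG A[(p ∧ r) U q]) = {m0, m1, m4, m5, m6}
m2 ∉ Sat(EG A[(p ∧ r) U q]) = {m0, m1, m4, m5, m6}, so the formula does not hold at m2.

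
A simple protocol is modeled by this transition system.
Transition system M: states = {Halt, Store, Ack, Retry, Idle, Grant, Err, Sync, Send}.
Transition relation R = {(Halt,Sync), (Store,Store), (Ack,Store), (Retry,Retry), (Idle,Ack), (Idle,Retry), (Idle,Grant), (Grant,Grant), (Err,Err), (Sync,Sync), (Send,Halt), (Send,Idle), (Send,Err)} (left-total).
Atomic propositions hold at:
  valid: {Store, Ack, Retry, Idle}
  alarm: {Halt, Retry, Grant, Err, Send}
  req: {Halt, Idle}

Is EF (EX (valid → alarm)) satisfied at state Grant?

Yes

Sat(valid → alarm) = {Halt, Retry, Grant, Err, Sync, Send}
Sat(EX (valid → alarm)) = {s : some successor in {Halt, Retry, Grant, Err, Sync, Send}} = {Halt, Retry, Idle, Grant, Err, Sync, Send}
EF (EX (valid → alarm)): least fixpoint, start Z0 = {Halt, Retry, Idle, Grant, Err, Sync, Send}, add states with some successor in Z. Already a fixed point.
Sat(EF (EX (valid → alarm))) = {Halt, Retry, Idle, Grant, Err, Sync, Send}
Grant ∈ Sat(EF (EX (valid → alarm))) = {Halt, Retry, Idle, Grant, Err, Sync, Send}, so the formula holds at Grant.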